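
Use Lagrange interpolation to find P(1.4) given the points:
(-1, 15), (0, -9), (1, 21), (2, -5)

Lagrange interpolation formula:
P(x) = Σ yᵢ × Lᵢ(x)
where Lᵢ(x) = Π_{j≠i} (x - xⱼ)/(xᵢ - xⱼ)

L_0(1.4) = (1.4 - 0)/(-1 - 0) × (1.4 - 1)/(-1 - 1) × (1.4 - 2)/(-1 - 2) = 0.056000
L_1(1.4) = (1.4 - (-1))/(0 - (-1)) × (1.4 - 1)/(0 - 1) × (1.4 - 2)/(0 - 2) = -0.288000
L_2(1.4) = (1.4 - (-1))/(1 - (-1)) × (1.4 - 0)/(1 - 0) × (1.4 - 2)/(1 - 2) = 1.008000
L_3(1.4) = (1.4 - (-1))/(2 - (-1)) × (1.4 - 0)/(2 - 0) × (1.4 - 1)/(2 - 1) = 0.224000

P(1.4) = 15×L_0(1.4) + (-9)×L_1(1.4) + 21×L_2(1.4) + (-5)×L_3(1.4)
P(1.4) = 23.480000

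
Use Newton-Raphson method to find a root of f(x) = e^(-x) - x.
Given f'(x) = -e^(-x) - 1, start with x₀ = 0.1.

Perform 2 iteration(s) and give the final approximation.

f(x) = e^(-x) - x
f'(x) = -e^(-x) - 1
x₀ = 0.1

Newton-Raphson formula: x_{n+1} = x_n - f(x_n)/f'(x_n)

Iteration 1:
  f(0.100000) = 0.804837
  f'(0.100000) = -1.904837
  x_1 = 0.100000 - 0.804837/(-1.904837) = 0.522523
Iteration 2:
  f(0.522523) = 0.070500
  f'(0.522523) = -1.593023
  x_2 = 0.522523 - 0.070500/(-1.593023) = 0.566778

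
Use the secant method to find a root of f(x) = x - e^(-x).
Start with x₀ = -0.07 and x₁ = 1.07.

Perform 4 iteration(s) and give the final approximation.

f(x) = x - e^(-x)
x₀ = -0.07, x₁ = 1.07

Secant formula: x_{n+1} = x_n - f(x_n)(x_n - x_{n-1})/(f(x_n) - f(x_{n-1}))

Iteration 1:
  f(-0.070000) = -1.142508
  f(1.070000) = 0.726991
  x_2 = 1.070000 - 0.726991×(1.070000 - (-0.070000))/(0.726991 - (-1.142508))
       = 0.626689
Iteration 2:
  f(1.070000) = 0.726991
  f(0.626689) = 0.092330
  x_3 = 0.626689 - 0.092330×(0.626689 - 1.070000)/(0.092330 - 0.726991)
       = 0.562196
Iteration 3:
  f(0.626689) = 0.092330
  f(0.562196) = -0.007760
  x_4 = 0.562196 - (-0.007760)×(0.562196 - 0.626689)/(-0.007760 - 0.092330)
       = 0.567196
Iteration 4:
  f(0.562196) = -0.007760
  f(0.567196) = 0.000083
  x_5 = 0.567196 - 0.000083×(0.567196 - 0.562196)/(0.000083 - (-0.007760))
       = 0.567143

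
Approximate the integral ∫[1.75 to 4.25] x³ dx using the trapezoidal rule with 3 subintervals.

f(x) = x³
a = 1.75, b = 4.25, n = 3
h = (b - a)/n = 0.833333

Trapezoidal rule: (h/2)[f(x₀) + 2f(x₁) + 2f(x₂) + ... + f(xₙ)]

x_0 = 1.7500, f(x_0) = 5.359375, coefficient = 1
x_1 = 2.5833, f(x_1) = 17.240162, coefficient = 2
x_2 = 3.4167, f(x_2) = 39.884838, coefficient = 2
x_3 = 4.2500, f(x_3) = 76.765625, coefficient = 1

I ≈ (0.833333/2) × 196.375000 = 81.822917
Exact value: 79.218750
Error: 2.604167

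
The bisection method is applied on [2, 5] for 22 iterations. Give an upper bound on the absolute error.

Bisection error bound: |error| ≤ (b-a)/2^n
|error| ≤ (5 - 2)/2^22 = 3/2^22
|error| ≤ 0.0000007153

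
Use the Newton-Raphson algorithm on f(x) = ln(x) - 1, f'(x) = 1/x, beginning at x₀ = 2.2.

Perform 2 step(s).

f(x) = ln(x) - 1
f'(x) = 1/x
x₀ = 2.2

Newton-Raphson formula: x_{n+1} = x_n - f(x_n)/f'(x_n)

Iteration 1:
  f(2.200000) = -0.211543
  f'(2.200000) = 0.454545
  x_1 = 2.200000 - (-0.211543)/0.454545 = 2.665394
Iteration 2:
  f(2.665394) = -0.019648
  f'(2.665394) = 0.375179
  x_2 = 2.665394 - (-0.019648)/0.375179 = 2.717764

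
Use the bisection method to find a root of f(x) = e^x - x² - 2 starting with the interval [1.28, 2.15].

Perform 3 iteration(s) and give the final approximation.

f(x) = e^x - x² - 2
Initial interval: [1.28, 2.15]

Iteration 1:
  c_1 = (1.280000 + 2.150000)/2 = 1.715000
  f(c_1) = f(1.715000) = 0.615451
  f(a) × f(c) < 0, new interval: [1.280000, 1.715000]
Iteration 2:
  c_2 = (1.280000 + 1.715000)/2 = 1.497500
  f(c_2) = f(1.497500) = 0.227993
  f(a) × f(c) < 0, new interval: [1.280000, 1.497500]
Iteration 3:
  c_3 = (1.280000 + 1.497500)/2 = 1.388750
  f(c_3) = f(1.388750) = 0.081208
  f(a) × f(c) < 0, new interval: [1.280000, 1.388750]

After 3 iteration(s), the approximation is c_3 = 1.388750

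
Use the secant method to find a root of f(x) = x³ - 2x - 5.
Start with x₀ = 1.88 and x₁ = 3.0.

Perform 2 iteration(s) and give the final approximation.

f(x) = x³ - 2x - 5
x₀ = 1.88, x₁ = 3.0

Secant formula: x_{n+1} = x_n - f(x_n)(x_n - x_{n-1})/(f(x_n) - f(x_{n-1}))

Iteration 1:
  f(1.880000) = -2.115328
  f(3.000000) = 16.000000
  x_2 = 3.000000 - 16.000000×(3.000000 - 1.880000)/(16.000000 - (-2.115328))
       = 2.010782
Iteration 2:
  f(3.000000) = 16.000000
  f(2.010782) = -0.891476
  x_3 = 2.010782 - (-0.891476)×(2.010782 - 3.000000)/(-0.891476 - 16.000000)
       = 2.062990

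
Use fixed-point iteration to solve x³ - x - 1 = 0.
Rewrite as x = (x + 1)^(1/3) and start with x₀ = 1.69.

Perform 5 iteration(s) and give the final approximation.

Equation: x³ - x - 1 = 0
Fixed-point form: x = (x + 1)^(1/3)
x₀ = 1.69

x_1 = g(1.690000) = 1.390755
x_2 = g(1.390755) = 1.337145
x_3 = g(1.337145) = 1.327074
x_4 = g(1.327074) = 1.325165
x_5 = g(1.325165) = 1.324803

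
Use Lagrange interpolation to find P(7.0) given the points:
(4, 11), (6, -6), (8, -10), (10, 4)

Lagrange interpolation formula:
P(x) = Σ yᵢ × Lᵢ(x)
where Lᵢ(x) = Π_{j≠i} (x - xⱼ)/(xᵢ - xⱼ)

L_0(7.0) = (7.0 - 6)/(4 - 6) × (7.0 - 8)/(4 - 8) × (7.0 - 10)/(4 - 10) = -0.062500
L_1(7.0) = (7.0 - 4)/(6 - 4) × (7.0 - 8)/(6 - 8) × (7.0 - 10)/(6 - 10) = 0.562500
L_2(7.0) = (7.0 - 4)/(8 - 4) × (7.0 - 6)/(8 - 6) × (7.0 - 10)/(8 - 10) = 0.562500
L_3(7.0) = (7.0 - 4)/(10 - 4) × (7.0 - 6)/(10 - 6) × (7.0 - 8)/(10 - 8) = -0.062500

P(7.0) = 11×L_0(7.0) + (-6)×L_1(7.0) + (-10)×L_2(7.0) + 4×L_3(7.0)
P(7.0) = -9.937500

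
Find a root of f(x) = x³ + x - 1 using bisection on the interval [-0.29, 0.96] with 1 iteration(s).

f(x) = x³ + x - 1
Initial interval: [-0.29, 0.96]

Iteration 1:
  c_1 = (-0.290000 + 0.960000)/2 = 0.335000
  f(c_1) = f(0.335000) = -0.627405
  f(a) × f(c) ≥ 0, new interval: [0.335000, 0.960000]

After 1 iteration(s), the approximation is c_1 = 0.335000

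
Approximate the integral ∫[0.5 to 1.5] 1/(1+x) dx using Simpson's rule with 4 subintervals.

f(x) = 1/(1+x)
a = 0.5, b = 1.5, n = 4
h = (b - a)/n = 0.250000

Simpson's rule: (h/3)[f(x₀) + 4f(x₁) + 2f(x₂) + ... + f(xₙ)]

x_0 = 0.5000, f(x_0) = 0.666667, coefficient = 1
x_1 = 0.7500, f(x_1) = 0.571429, coefficient = 4
x_2 = 1.0000, f(x_2) = 0.500000, coefficient = 2
x_3 = 1.2500, f(x_3) = 0.444444, coefficient = 4
x_4 = 1.5000, f(x_4) = 0.400000, coefficient = 1

I ≈ (0.250000/3) × 6.130159 = 0.510847
Exact value: 0.510826
Error: 0.000021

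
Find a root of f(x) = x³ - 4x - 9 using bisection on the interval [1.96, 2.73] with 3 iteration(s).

f(x) = x³ - 4x - 9
Initial interval: [1.96, 2.73]

Iteration 1:
  c_1 = (1.960000 + 2.730000)/2 = 2.345000
  f(c_1) = f(2.345000) = -5.484786
  f(a) × f(c) ≥ 0, new interval: [2.345000, 2.730000]
Iteration 2:
  c_2 = (2.345000 + 2.730000)/2 = 2.537500
  f(c_2) = f(2.537500) = -2.811275
  f(a) × f(c) ≥ 0, new interval: [2.537500, 2.730000]
Iteration 3:
  c_3 = (2.537500 + 2.730000)/2 = 2.633750
  f(c_3) = f(2.633750) = -1.265627
  f(a) × f(c) ≥ 0, new interval: [2.633750, 2.730000]

After 3 iteration(s), the approximation is c_3 = 2.633750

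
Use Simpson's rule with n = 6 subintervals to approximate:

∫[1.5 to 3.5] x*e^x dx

f(x) = x*e^x
a = 1.5, b = 3.5, n = 6
h = (b - a)/n = 0.333333

Simpson's rule: (h/3)[f(x₀) + 4f(x₁) + 2f(x₂) + ... + f(xₙ)]

x_0 = 1.5000, f(x_0) = 6.722534, coefficient = 1
x_1 = 1.8333, f(x_1) = 11.466952, coefficient = 4
x_2 = 2.1667, f(x_2) = 18.913133, coefficient = 2
x_3 = 2.5000, f(x_3) = 30.456235, coefficient = 4
x_4 = 2.8333, f(x_4) = 48.172446, coefficient = 2
x_5 = 3.1667, f(x_5) = 75.139484, coefficient = 4
x_6 = 3.5000, f(x_6) = 115.904082, coefficient = 1

I ≈ (0.333333/3) × 725.048458 = 80.560940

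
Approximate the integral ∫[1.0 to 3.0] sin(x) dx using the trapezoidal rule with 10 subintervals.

f(x) = sin(x)
a = 1.0, b = 3.0, n = 10
h = (b - a)/n = 0.200000

Trapezoidal rule: (h/2)[f(x₀) + 2f(x₁) + 2f(x₂) + ... + f(xₙ)]

x_0 = 1.0000, f(x_0) = 0.841471, coefficient = 1
x_1 = 1.2000, f(x_1) = 0.932039, coefficient = 2
x_2 = 1.4000, f(x_2) = 0.985450, coefficient = 2
x_3 = 1.6000, f(x_3) = 0.999574, coefficient = 2
x_4 = 1.8000, f(x_4) = 0.973848, coefficient = 2
x_5 = 2.0000, f(x_5) = 0.909297, coefficient = 2
x_6 = 2.2000, f(x_6) = 0.808496, coefficient = 2
x_7 = 2.4000, f(x_7) = 0.675463, coefficient = 2
x_8 = 2.6000, f(x_8) = 0.515501, coefficient = 2
x_9 = 2.8000, f(x_9) = 0.334988, coefficient = 2
x_10 = 3.0000, f(x_10) = 0.141120, coefficient = 1

I ≈ (0.200000/2) × 15.251904 = 1.525190
Exact value: 1.530295
Error: 0.005104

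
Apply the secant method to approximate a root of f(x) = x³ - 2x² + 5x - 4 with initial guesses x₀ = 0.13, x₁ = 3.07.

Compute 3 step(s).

f(x) = x³ - 2x² + 5x - 4
x₀ = 0.13, x₁ = 3.07

Secant formula: x_{n+1} = x_n - f(x_n)(x_n - x_{n-1})/(f(x_n) - f(x_{n-1}))

Iteration 1:
  f(0.130000) = -3.381603
  f(3.070000) = 21.434643
  x_2 = 3.070000 - 21.434643×(3.070000 - 0.130000)/(21.434643 - (-3.381603))
       = 0.530621
Iteration 2:
  f(3.070000) = 21.434643
  f(0.530621) = -1.760611
  x_3 = 0.530621 - (-1.760611)×(0.530621 - 3.070000)/(-1.760611 - 21.434643)
       = 0.723370
Iteration 3:
  f(0.530621) = -1.760611
  f(0.723370) = -1.051165
  x_4 = 0.723370 - (-1.051165)×(0.723370 - 0.530621)/(-1.051165 - (-1.760611))
       = 1.008960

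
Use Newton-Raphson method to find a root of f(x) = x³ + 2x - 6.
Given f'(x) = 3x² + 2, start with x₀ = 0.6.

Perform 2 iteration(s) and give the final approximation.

f(x) = x³ + 2x - 6
f'(x) = 3x² + 2
x₀ = 0.6

Newton-Raphson formula: x_{n+1} = x_n - f(x_n)/f'(x_n)

Iteration 1:
  f(0.600000) = -4.584000
  f'(0.600000) = 3.080000
  x_1 = 0.600000 - (-4.584000)/3.080000 = 2.088312
Iteration 2:
  f(2.088312) = 7.283846
  f'(2.088312) = 15.083137
  x_2 = 2.088312 - 7.283846/15.083137 = 1.605398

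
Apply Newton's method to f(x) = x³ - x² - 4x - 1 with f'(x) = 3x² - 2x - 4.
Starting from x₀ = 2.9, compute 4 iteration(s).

f(x) = x³ - x² - 4x - 1
f'(x) = 3x² - 2x - 4
x₀ = 2.9

Newton-Raphson formula: x_{n+1} = x_n - f(x_n)/f'(x_n)

Iteration 1:
  f(2.900000) = 3.379000
  f'(2.900000) = 15.430000
  x_1 = 2.900000 - 3.379000/15.430000 = 2.681011
Iteration 2:
  f(2.681011) = 0.358761
  f'(2.681011) = 12.201438
  x_2 = 2.681011 - 0.358761/12.201438 = 2.651608
Iteration 3:
  f(2.651608) = 0.006064
  f'(2.651608) = 11.789857
  x_3 = 2.651608 - 0.006064/11.789857 = 2.651094
Iteration 4:
  f(2.651094) = 0.000002
  f'(2.651094) = 11.782704
  x_4 = 2.651094 - 0.000002/11.782704 = 2.651093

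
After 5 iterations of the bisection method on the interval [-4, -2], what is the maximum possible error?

Bisection error bound: |error| ≤ (b-a)/2^n
|error| ≤ (-2 - (-4))/2^5 = 2/2^5
|error| ≤ 0.0625000000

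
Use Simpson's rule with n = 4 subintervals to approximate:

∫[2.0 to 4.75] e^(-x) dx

f(x) = e^(-x)
a = 2.0, b = 4.75, n = 4
h = (b - a)/n = 0.687500

Simpson's rule: (h/3)[f(x₀) + 4f(x₁) + 2f(x₂) + ... + f(xₙ)]

x_0 = 2.0000, f(x_0) = 0.135335, coefficient = 1
x_1 = 2.6875, f(x_1) = 0.068051, coefficient = 4
x_2 = 3.3750, f(x_2) = 0.034218, coefficient = 2
x_3 = 4.0625, f(x_3) = 0.017206, coefficient = 4
x_4 = 4.7500, f(x_4) = 0.008652, coefficient = 1

I ≈ (0.687500/3) × 0.553450 = 0.126832
Exact value: 0.126684
Error: 0.000149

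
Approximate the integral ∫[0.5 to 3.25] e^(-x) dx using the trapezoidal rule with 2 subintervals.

f(x) = e^(-x)
a = 0.5, b = 3.25, n = 2
h = (b - a)/n = 1.375000

Trapezoidal rule: (h/2)[f(x₀) + 2f(x₁) + 2f(x₂) + ... + f(xₙ)]

x_0 = 0.5000, f(x_0) = 0.606531, coefficient = 1
x_1 = 1.8750, f(x_1) = 0.153355, coefficient = 2
x_2 = 3.2500, f(x_2) = 0.038774, coefficient = 1

I ≈ (1.375000/2) × 0.952015 = 0.654510
Exact value: 0.567756
Error: 0.086754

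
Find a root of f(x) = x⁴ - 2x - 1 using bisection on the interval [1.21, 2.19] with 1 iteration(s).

f(x) = x⁴ - 2x - 1
Initial interval: [1.21, 2.19]

Iteration 1:
  c_1 = (1.210000 + 2.190000)/2 = 1.700000
  f(c_1) = f(1.700000) = 3.952100
  f(a) × f(c) < 0, new interval: [1.210000, 1.700000]

After 1 iteration(s), the approximation is c_1 = 1.700000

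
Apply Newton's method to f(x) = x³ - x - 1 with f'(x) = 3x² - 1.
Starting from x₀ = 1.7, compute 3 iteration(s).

f(x) = x³ - x - 1
f'(x) = 3x² - 1
x₀ = 1.7

Newton-Raphson formula: x_{n+1} = x_n - f(x_n)/f'(x_n)

Iteration 1:
  f(1.700000) = 2.213000
  f'(1.700000) = 7.670000
  x_1 = 1.700000 - 2.213000/7.670000 = 1.411473
Iteration 2:
  f(1.411473) = 0.400544
  f'(1.411473) = 4.976770
  x_2 = 1.411473 - 0.400544/4.976770 = 1.330991
Iteration 3:
  f(1.330991) = 0.026907
  f'(1.330991) = 4.314608
  x_3 = 1.330991 - 0.026907/4.314608 = 1.324754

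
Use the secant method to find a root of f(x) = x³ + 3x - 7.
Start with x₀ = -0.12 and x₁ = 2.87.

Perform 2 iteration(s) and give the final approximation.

f(x) = x³ + 3x - 7
x₀ = -0.12, x₁ = 2.87

Secant formula: x_{n+1} = x_n - f(x_n)(x_n - x_{n-1})/(f(x_n) - f(x_{n-1}))

Iteration 1:
  f(-0.120000) = -7.361728
  f(2.870000) = 25.249903
  x_2 = 2.870000 - 25.249903×(2.870000 - (-0.120000))/(25.249903 - (-7.361728))
       = 0.554961
Iteration 2:
  f(2.870000) = 25.249903
  f(0.554961) = -5.164201
  x_3 = 0.554961 - (-5.164201)×(0.554961 - 2.870000)/(-5.164201 - 25.249903)
       = 0.948046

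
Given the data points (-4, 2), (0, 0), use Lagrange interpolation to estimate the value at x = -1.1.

Lagrange interpolation formula:
P(x) = Σ yᵢ × Lᵢ(x)
where Lᵢ(x) = Π_{j≠i} (x - xⱼ)/(xᵢ - xⱼ)

L_0(-1.1) = (-1.1 - 0)/(-4 - 0) = 0.275000
L_1(-1.1) = (-1.1 - (-4))/(0 - (-4)) = 0.725000

P(-1.1) = 2×L_0(-1.1) + 0×L_1(-1.1)
P(-1.1) = 0.550000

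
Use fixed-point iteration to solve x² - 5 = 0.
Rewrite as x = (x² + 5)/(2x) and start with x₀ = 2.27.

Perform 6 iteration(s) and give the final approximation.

Equation: x² - 5 = 0
Fixed-point form: x = (x² + 5)/(2x)
x₀ = 2.27

x_1 = g(2.270000) = 2.236322
x_2 = g(2.236322) = 2.236068
x_3 = g(2.236068) = 2.236068
x_4 = g(2.236068) = 2.236068
x_5 = g(2.236068) = 2.236068
x_6 = g(2.236068) = 2.236068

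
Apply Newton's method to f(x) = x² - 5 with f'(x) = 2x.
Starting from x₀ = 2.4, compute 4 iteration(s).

f(x) = x² - 5
f'(x) = 2x
x₀ = 2.4

Newton-Raphson formula: x_{n+1} = x_n - f(x_n)/f'(x_n)

Iteration 1:
  f(2.400000) = 0.760000
  f'(2.400000) = 4.800000
  x_1 = 2.400000 - 0.760000/4.800000 = 2.241667
Iteration 2:
  f(2.241667) = 0.025069
  f'(2.241667) = 4.483333
  x_2 = 2.241667 - 0.025069/4.483333 = 2.236075
Iteration 3:
  f(2.236075) = 0.000031
  f'(2.236075) = 4.472150
  x_3 = 2.236075 - 0.000031/4.472150 = 2.236068
Iteration 4:
  f(2.236068) = 0.000000
  f'(2.236068) = 4.472136
  x_4 = 2.236068 - 0.000000/4.472136 = 2.236068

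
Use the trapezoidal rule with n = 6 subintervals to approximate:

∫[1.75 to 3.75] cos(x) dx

f(x) = cos(x)
a = 1.75, b = 3.75, n = 6
h = (b - a)/n = 0.333333

Trapezoidal rule: (h/2)[f(x₀) + 2f(x₁) + 2f(x₂) + ... + f(xₙ)]

x_0 = 1.7500, f(x_0) = -0.178246, coefficient = 1
x_1 = 2.0833, f(x_1) = -0.490390, coefficient = 2
x_2 = 2.4167, f(x_2) = -0.748549, coefficient = 2
x_3 = 2.7500, f(x_3) = -0.924302, coefficient = 2
x_4 = 3.0833, f(x_4) = -0.998303, coefficient = 2
x_5 = 3.4167, f(x_5) = -0.962405, coefficient = 2
x_6 = 3.7500, f(x_6) = -0.820559, coefficient = 1

I ≈ (0.333333/2) × -9.246704 = -1.541117
Exact value: -1.555547
Error: 0.014430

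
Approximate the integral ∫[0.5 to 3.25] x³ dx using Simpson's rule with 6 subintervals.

f(x) = x³
a = 0.5, b = 3.25, n = 6
h = (b - a)/n = 0.458333

Simpson's rule: (h/3)[f(x₀) + 4f(x₁) + 2f(x₂) + ... + f(xₙ)]

x_0 = 0.5000, f(x_0) = 0.125000, coefficient = 1
x_1 = 0.9583, f(x_1) = 0.880136, coefficient = 4
x_2 = 1.4167, f(x_2) = 2.843171, coefficient = 2
x_3 = 1.8750, f(x_3) = 6.591797, coefficient = 4
x_4 = 2.3333, f(x_4) = 12.703704, coefficient = 2
x_5 = 2.7917, f(x_5) = 21.756583, coefficient = 4
x_6 = 3.2500, f(x_6) = 34.328125, coefficient = 1

I ≈ (0.458333/3) × 182.460937 = 27.875977
Exact value: 27.875977
Error: 0.000000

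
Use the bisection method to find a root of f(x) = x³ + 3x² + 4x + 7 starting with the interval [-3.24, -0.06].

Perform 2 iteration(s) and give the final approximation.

f(x) = x³ + 3x² + 4x + 7
Initial interval: [-3.24, -0.06]

Iteration 1:
  c_1 = (-3.240000 + (-0.060000))/2 = -1.650000
  f(c_1) = f(-1.650000) = 4.075375
  f(a) × f(c) < 0, new interval: [-3.240000, -1.650000]
Iteration 2:
  c_2 = (-3.240000 + (-1.650000))/2 = -2.445000
  f(c_2) = f(-2.445000) = 0.537804
  f(a) × f(c) < 0, new interval: [-3.240000, -2.445000]

After 2 iteration(s), the approximation is c_2 = -2.445000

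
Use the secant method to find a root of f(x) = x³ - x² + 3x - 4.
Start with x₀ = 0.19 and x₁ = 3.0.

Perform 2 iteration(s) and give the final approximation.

f(x) = x³ - x² + 3x - 4
x₀ = 0.19, x₁ = 3.0

Secant formula: x_{n+1} = x_n - f(x_n)(x_n - x_{n-1})/(f(x_n) - f(x_{n-1}))

Iteration 1:
  f(0.190000) = -3.459241
  f(3.000000) = 23.000000
  x_2 = 3.000000 - 23.000000×(3.000000 - 0.190000)/(23.000000 - (-3.459241))
       = 0.557375
Iteration 2:
  f(3.000000) = 23.000000
  f(0.557375) = -2.465384
  x_3 = 0.557375 - (-2.465384)×(0.557375 - 3.000000)/(-2.465384 - 23.000000)
       = 0.793853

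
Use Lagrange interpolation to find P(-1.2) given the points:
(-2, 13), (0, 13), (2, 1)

Lagrange interpolation formula:
P(x) = Σ yᵢ × Lᵢ(x)
where Lᵢ(x) = Π_{j≠i} (x - xⱼ)/(xᵢ - xⱼ)

L_0(-1.2) = (-1.2 - 0)/(-2 - 0) × (-1.2 - 2)/(-2 - 2) = 0.480000
L_1(-1.2) = (-1.2 - (-2))/(0 - (-2)) × (-1.2 - 2)/(0 - 2) = 0.640000
L_2(-1.2) = (-1.2 - (-2))/(2 - (-2)) × (-1.2 - 0)/(2 - 0) = -0.120000

P(-1.2) = 13×L_0(-1.2) + 13×L_1(-1.2) + 1×L_2(-1.2)
P(-1.2) = 14.440000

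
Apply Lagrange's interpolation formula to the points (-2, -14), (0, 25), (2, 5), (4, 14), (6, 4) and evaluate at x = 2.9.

Lagrange interpolation formula:
P(x) = Σ yᵢ × Lᵢ(x)
where Lᵢ(x) = Π_{j≠i} (x - xⱼ)/(xᵢ - xⱼ)

L_0(2.9) = (2.9 - 0)/(-2 - 0) × (2.9 - 2)/(-2 - 2) × (2.9 - 4)/(-2 - 4) × (2.9 - 6)/(-2 - 6) = 0.023177
L_1(2.9) = (2.9 - (-2))/(0 - (-2)) × (2.9 - 2)/(0 - 2) × (2.9 - 4)/(0 - 4) × (2.9 - 6)/(0 - 6) = -0.156647
L_2(2.9) = (2.9 - (-2))/(2 - (-2)) × (2.9 - 0)/(2 - 0) × (2.9 - 4)/(2 - 4) × (2.9 - 6)/(2 - 6) = 0.757127
L_3(2.9) = (2.9 - (-2))/(4 - (-2)) × (2.9 - 0)/(4 - 0) × (2.9 - 2)/(4 - 2) × (2.9 - 6)/(4 - 6) = 0.412978
L_4(2.9) = (2.9 - (-2))/(6 - (-2)) × (2.9 - 0)/(6 - 0) × (2.9 - 2)/(6 - 2) × (2.9 - 4)/(6 - 4) = -0.036635

P(2.9) = (-14)×L_0(2.9) + 25×L_1(2.9) + 5×L_2(2.9) + 14×L_3(2.9) + 4×L_4(2.9)
P(2.9) = 5.180131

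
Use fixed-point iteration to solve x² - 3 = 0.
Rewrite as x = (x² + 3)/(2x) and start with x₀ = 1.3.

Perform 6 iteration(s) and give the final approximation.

Equation: x² - 3 = 0
Fixed-point form: x = (x² + 3)/(2x)
x₀ = 1.3

x_1 = g(1.300000) = 1.803846
x_2 = g(1.803846) = 1.733480
x_3 = g(1.733480) = 1.732051
x_4 = g(1.732051) = 1.732051
x_5 = g(1.732051) = 1.732051
x_6 = g(1.732051) = 1.732051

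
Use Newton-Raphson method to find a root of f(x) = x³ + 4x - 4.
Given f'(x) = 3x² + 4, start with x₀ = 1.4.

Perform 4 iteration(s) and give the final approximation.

f(x) = x³ + 4x - 4
f'(x) = 3x² + 4
x₀ = 1.4

Newton-Raphson formula: x_{n+1} = x_n - f(x_n)/f'(x_n)

Iteration 1:
  f(1.400000) = 4.344000
  f'(1.400000) = 9.880000
  x_1 = 1.400000 - 4.344000/9.880000 = 0.960324
Iteration 2:
  f(0.960324) = 0.726927
  f'(0.960324) = 6.766666
  x_2 = 0.960324 - 0.726927/6.766666 = 0.852896
Iteration 3:
  f(0.852896) = 0.032009
  f'(0.852896) = 6.182296
  x_3 = 0.852896 - 0.032009/6.182296 = 0.847719
Iteration 4:
  f(0.847719) = 0.000068
  f'(0.847719) = 6.155881
  x_4 = 0.847719 - 0.000068/6.155881 = 0.847708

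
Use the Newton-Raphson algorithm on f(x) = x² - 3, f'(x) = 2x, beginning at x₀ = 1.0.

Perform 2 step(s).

f(x) = x² - 3
f'(x) = 2x
x₀ = 1.0

Newton-Raphson formula: x_{n+1} = x_n - f(x_n)/f'(x_n)

Iteration 1:
  f(1.000000) = -2.000000
  f'(1.000000) = 2.000000
  x_1 = 1.000000 - (-2.000000)/2.000000 = 2.000000
Iteration 2:
  f(2.000000) = 1.000000
  f'(2.000000) = 4.000000
  x_2 = 2.000000 - 1.000000/4.000000 = 1.750000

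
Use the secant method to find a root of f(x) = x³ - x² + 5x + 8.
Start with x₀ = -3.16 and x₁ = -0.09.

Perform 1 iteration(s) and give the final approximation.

f(x) = x³ - x² + 5x + 8
x₀ = -3.16, x₁ = -0.09

Secant formula: x_{n+1} = x_n - f(x_n)(x_n - x_{n-1})/(f(x_n) - f(x_{n-1}))

Iteration 1:
  f(-3.160000) = -49.340096
  f(-0.090000) = 7.541171
  x_2 = -0.090000 - 7.541171×(-0.090000 - (-3.160000))/(7.541171 - (-49.340096))
       = -0.497013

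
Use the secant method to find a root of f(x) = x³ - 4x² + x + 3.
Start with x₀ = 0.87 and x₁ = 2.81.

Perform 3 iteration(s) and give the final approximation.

f(x) = x³ - 4x² + x + 3
x₀ = 0.87, x₁ = 2.81

Secant formula: x_{n+1} = x_n - f(x_n)(x_n - x_{n-1})/(f(x_n) - f(x_{n-1}))

Iteration 1:
  f(0.870000) = 1.500903
  f(2.810000) = -3.586359
  x_2 = 2.810000 - (-3.586359)×(2.810000 - 0.870000)/(-3.586359 - 1.500903)
       = 1.442361
Iteration 2:
  f(2.810000) = -3.586359
  f(1.442361) = -0.878566
  x_3 = 1.442361 - (-0.878566)×(1.442361 - 2.810000)/(-0.878566 - (-3.586359))
       = 0.998620
Iteration 3:
  f(1.442361) = -0.878566
  f(0.998620) = 1.005520
  x_4 = 0.998620 - 1.005520×(0.998620 - 1.442361)/(1.005520 - (-0.878566))
       = 1.235441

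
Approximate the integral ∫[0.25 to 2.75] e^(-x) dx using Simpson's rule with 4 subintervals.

f(x) = e^(-x)
a = 0.25, b = 2.75, n = 4
h = (b - a)/n = 0.625000

Simpson's rule: (h/3)[f(x₀) + 4f(x₁) + 2f(x₂) + ... + f(xₙ)]

x_0 = 0.2500, f(x_0) = 0.778801, coefficient = 1
x_1 = 0.8750, f(x_1) = 0.416862, coefficient = 4
x_2 = 1.5000, f(x_2) = 0.223130, coefficient = 2
x_3 = 2.1250, f(x_3) = 0.119433, coefficient = 4
x_4 = 2.7500, f(x_4) = 0.063928, coefficient = 1

I ≈ (0.625000/3) × 3.434169 = 0.715452
Exact value: 0.714873
Error: 0.000579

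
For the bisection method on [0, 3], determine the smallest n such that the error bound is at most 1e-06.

We need (b-a)/2^n ≤ 1e-06
(3 - 0)/2^n ≤ 1e-06
3/2^n ≤ 1e-06
2^n ≥ 3000000
n ≥ log₂(3000000) = 21.52
n ≥ 22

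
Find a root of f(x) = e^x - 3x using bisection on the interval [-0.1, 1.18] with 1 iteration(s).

f(x) = e^x - 3x
Initial interval: [-0.1, 1.18]

Iteration 1:
  c_1 = (-0.100000 + 1.180000)/2 = 0.540000
  f(c_1) = f(0.540000) = 0.096007
  f(a) × f(c) ≥ 0, new interval: [0.540000, 1.180000]

After 1 iteration(s), the approximation is c_1 = 0.540000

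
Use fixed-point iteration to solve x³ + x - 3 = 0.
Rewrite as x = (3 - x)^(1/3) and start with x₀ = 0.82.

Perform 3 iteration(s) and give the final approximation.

Equation: x³ + x - 3 = 0
Fixed-point form: x = (3 - x)^(1/3)
x₀ = 0.82

x_1 = g(0.820000) = 1.296638
x_2 = g(1.296638) = 1.194269
x_3 = g(1.194269) = 1.217730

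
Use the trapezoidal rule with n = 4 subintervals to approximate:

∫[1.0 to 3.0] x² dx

f(x) = x²
a = 1.0, b = 3.0, n = 4
h = (b - a)/n = 0.500000

Trapezoidal rule: (h/2)[f(x₀) + 2f(x₁) + 2f(x₂) + ... + f(xₙ)]

x_0 = 1.0000, f(x_0) = 1.000000, coefficient = 1
x_1 = 1.5000, f(x_1) = 2.250000, coefficient = 2
x_2 = 2.0000, f(x_2) = 4.000000, coefficient = 2
x_3 = 2.5000, f(x_3) = 6.250000, coefficient = 2
x_4 = 3.0000, f(x_4) = 9.000000, coefficient = 1

I ≈ (0.500000/2) × 35.000000 = 8.750000
Exact value: 8.666667
Error: 0.083333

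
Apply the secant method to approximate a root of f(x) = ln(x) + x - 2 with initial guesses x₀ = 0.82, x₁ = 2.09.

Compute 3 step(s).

f(x) = ln(x) + x - 2
x₀ = 0.82, x₁ = 2.09

Secant formula: x_{n+1} = x_n - f(x_n)(x_n - x_{n-1})/(f(x_n) - f(x_{n-1}))

Iteration 1:
  f(0.820000) = -1.378451
  f(2.090000) = 0.827164
  x_2 = 2.090000 - 0.827164×(2.090000 - 0.820000)/(0.827164 - (-1.378451))
       = 1.613716
Iteration 2:
  f(2.090000) = 0.827164
  f(1.613716) = 0.092256
  x_3 = 1.613716 - 0.092256×(1.613716 - 2.090000)/(0.092256 - 0.827164)
       = 1.553926
Iteration 3:
  f(1.613716) = 0.092256
  f(1.553926) = -0.005289
  x_4 = 1.553926 - (-0.005289)×(1.553926 - 1.613716)/(-0.005289 - 0.092256)
       = 1.557168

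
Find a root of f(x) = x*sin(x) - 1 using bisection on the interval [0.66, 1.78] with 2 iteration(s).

f(x) = x*sin(x) - 1
Initial interval: [0.66, 1.78]

Iteration 1:
  c_1 = (0.660000 + 1.780000)/2 = 1.220000
  f(c_1) = f(1.220000) = 0.145701
  f(a) × f(c) < 0, new interval: [0.660000, 1.220000]
Iteration 2:
  c_2 = (0.660000 + 1.220000)/2 = 0.940000
  f(c_2) = f(0.940000) = -0.240895
  f(a) × f(c) ≥ 0, new interval: [0.940000, 1.220000]

After 2 iteration(s), the approximation is c_2 = 0.940000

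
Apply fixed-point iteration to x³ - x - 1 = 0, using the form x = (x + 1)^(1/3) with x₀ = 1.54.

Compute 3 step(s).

Equation: x³ - x - 1 = 0
Fixed-point form: x = (x + 1)^(1/3)
x₀ = 1.54

x_1 = g(1.540000) = 1.364409
x_2 = g(1.364409) = 1.332215
x_3 = g(1.332215) = 1.326140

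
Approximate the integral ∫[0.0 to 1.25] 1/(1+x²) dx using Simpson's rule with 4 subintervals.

f(x) = 1/(1+x²)
a = 0.0, b = 1.25, n = 4
h = (b - a)/n = 0.312500

Simpson's rule: (h/3)[f(x₀) + 4f(x₁) + 2f(x₂) + ... + f(xₙ)]

x_0 = 0.0000, f(x_0) = 1.000000, coefficient = 1
x_1 = 0.3125, f(x_1) = 0.911032, coefficient = 4
x_2 = 0.6250, f(x_2) = 0.719101, coefficient = 2
x_3 = 0.9375, f(x_3) = 0.532225, coefficient = 4
x_4 = 1.2500, f(x_4) = 0.390244, coefficient = 1

I ≈ (0.312500/3) × 8.601472 = 0.895987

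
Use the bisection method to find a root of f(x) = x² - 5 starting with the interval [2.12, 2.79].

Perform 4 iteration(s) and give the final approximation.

f(x) = x² - 5
Initial interval: [2.12, 2.79]

Iteration 1:
  c_1 = (2.120000 + 2.790000)/2 = 2.455000
  f(c_1) = f(2.455000) = 1.027025
  f(a) × f(c) < 0, new interval: [2.120000, 2.455000]
Iteration 2:
  c_2 = (2.120000 + 2.455000)/2 = 2.287500
  f(c_2) = f(2.287500) = 0.232656
  f(a) × f(c) < 0, new interval: [2.120000, 2.287500]
Iteration 3:
  c_3 = (2.120000 + 2.287500)/2 = 2.203750
  f(c_3) = f(2.203750) = -0.143486
  f(a) × f(c) ≥ 0, new interval: [2.203750, 2.287500]
Iteration 4:
  c_4 = (2.203750 + 2.287500)/2 = 2.245625
  f(c_4) = f(2.245625) = 0.042832
  f(a) × f(c) < 0, new interval: [2.203750, 2.245625]

After 4 iteration(s), the approximation is c_4 = 2.245625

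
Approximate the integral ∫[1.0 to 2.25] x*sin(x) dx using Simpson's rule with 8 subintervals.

f(x) = x*sin(x)
a = 1.0, b = 2.25, n = 8
h = (b - a)/n = 0.156250

Simpson's rule: (h/3)[f(x₀) + 4f(x₁) + 2f(x₂) + ... + f(xₙ)]

x_0 = 1.0000, f(x_0) = 0.841471, coefficient = 1
x_1 = 1.1562, f(x_1) = 1.058315, coefficient = 4
x_2 = 1.3125, f(x_2) = 1.268960, coefficient = 2
x_3 = 1.4688, f(x_3) = 1.461109, coefficient = 4
x_4 = 1.6250, f(x_4) = 1.622613, coefficient = 2
x_5 = 1.7812, f(x_5) = 1.741949, coefficient = 4
x_6 = 1.9375, f(x_6) = 1.808684, coefficient = 2
x_7 = 2.0938, f(x_7) = 1.813916, coefficient = 4
x_8 = 2.2500, f(x_8) = 1.750665, coefficient = 1

I ≈ (0.156250/3) × 36.293804 = 1.890302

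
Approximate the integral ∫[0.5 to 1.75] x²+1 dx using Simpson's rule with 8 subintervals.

f(x) = x²+1
a = 0.5, b = 1.75, n = 8
h = (b - a)/n = 0.156250

Simpson's rule: (h/3)[f(x₀) + 4f(x₁) + 2f(x₂) + ... + f(xₙ)]

x_0 = 0.5000, f(x_0) = 1.250000, coefficient = 1
x_1 = 0.6562, f(x_1) = 1.430664, coefficient = 4
x_2 = 0.8125, f(x_2) = 1.660156, coefficient = 2
x_3 = 0.9688, f(x_3) = 1.938477, coefficient = 4
x_4 = 1.1250, f(x_4) = 2.265625, coefficient = 2
x_5 = 1.2812, f(x_5) = 2.641602, coefficient = 4
x_6 = 1.4375, f(x_6) = 3.066406, coefficient = 2
x_7 = 1.5938, f(x_7) = 3.540039, coefficient = 4
x_8 = 1.7500, f(x_8) = 4.062500, coefficient = 1

I ≈ (0.156250/3) × 57.500000 = 2.994792
Exact value: 2.994792
Error: 0.000000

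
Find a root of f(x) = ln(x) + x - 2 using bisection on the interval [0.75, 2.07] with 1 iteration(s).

f(x) = ln(x) + x - 2
Initial interval: [0.75, 2.07]

Iteration 1:
  c_1 = (0.750000 + 2.070000)/2 = 1.410000
  f(c_1) = f(1.410000) = -0.246410
  f(a) × f(c) ≥ 0, new interval: [1.410000, 2.070000]

After 1 iteration(s), the approximation is c_1 = 1.410000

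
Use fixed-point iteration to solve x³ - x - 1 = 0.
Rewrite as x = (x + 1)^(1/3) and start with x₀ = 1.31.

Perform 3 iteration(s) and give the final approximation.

Equation: x³ - x - 1 = 0
Fixed-point form: x = (x + 1)^(1/3)
x₀ = 1.31

x_1 = g(1.310000) = 1.321916
x_2 = g(1.321916) = 1.324186
x_3 = g(1.324186) = 1.324617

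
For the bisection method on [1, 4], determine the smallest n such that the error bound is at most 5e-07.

We need (b-a)/2^n ≤ 5e-07
(4 - 1)/2^n ≤ 5e-07
3/2^n ≤ 5e-07
2^n ≥ 6000000
n ≥ log₂(6000000) = 22.52
n ≥ 23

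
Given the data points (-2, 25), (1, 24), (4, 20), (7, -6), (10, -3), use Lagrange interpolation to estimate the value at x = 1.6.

Lagrange interpolation formula:
P(x) = Σ yᵢ × Lᵢ(x)
where Lᵢ(x) = Π_{j≠i} (x - xⱼ)/(xᵢ - xⱼ)

L_0(1.6) = (1.6 - 1)/(-2 - 1) × (1.6 - 4)/(-2 - 4) × (1.6 - 7)/(-2 - 7) × (1.6 - 10)/(-2 - 10) = -0.033600
L_1(1.6) = (1.6 - (-2))/(1 - (-2)) × (1.6 - 4)/(1 - 4) × (1.6 - 7)/(1 - 7) × (1.6 - 10)/(1 - 10) = 0.806400
L_2(1.6) = (1.6 - (-2))/(4 - (-2)) × (1.6 - 1)/(4 - 1) × (1.6 - 7)/(4 - 7) × (1.6 - 10)/(4 - 10) = 0.302400
L_3(1.6) = (1.6 - (-2))/(7 - (-2)) × (1.6 - 1)/(7 - 1) × (1.6 - 4)/(7 - 4) × (1.6 - 10)/(7 - 10) = -0.089600
L_4(1.6) = (1.6 - (-2))/(10 - (-2)) × (1.6 - 1)/(10 - 1) × (1.6 - 4)/(10 - 4) × (1.6 - 7)/(10 - 7) = 0.014400

P(1.6) = 25×L_0(1.6) + 24×L_1(1.6) + 20×L_2(1.6) + (-6)×L_3(1.6) + (-3)×L_4(1.6)
P(1.6) = 25.056000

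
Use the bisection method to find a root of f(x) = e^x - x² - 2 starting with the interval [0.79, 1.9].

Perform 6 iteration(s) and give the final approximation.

f(x) = e^x - x² - 2
Initial interval: [0.79, 1.9]

Iteration 1:
  c_1 = (0.790000 + 1.900000)/2 = 1.345000
  f(c_1) = f(1.345000) = 0.029162
  f(a) × f(c) < 0, new interval: [0.790000, 1.345000]
Iteration 2:
  c_2 = (0.790000 + 1.345000)/2 = 1.067500
  f(c_2) = f(1.067500) = -0.231456
  f(a) × f(c) ≥ 0, new interval: [1.067500, 1.345000]
Iteration 3:
  c_3 = (1.067500 + 1.345000)/2 = 1.206250
  f(c_3) = f(1.206250) = -0.114106
  f(a) × f(c) ≥ 0, new interval: [1.206250, 1.345000]
Iteration 4:
  c_4 = (1.206250 + 1.345000)/2 = 1.275625
  f(c_4) = f(1.275625) = -0.046280
  f(a) × f(c) ≥ 0, new interval: [1.275625, 1.345000]
Iteration 5:
  c_5 = (1.275625 + 1.345000)/2 = 1.310312
  f(c_5) = f(1.310312) = -0.009587
  f(a) × f(c) ≥ 0, new interval: [1.310312, 1.345000]
Iteration 6:
  c_6 = (1.310312 + 1.345000)/2 = 1.327656
  f(c_6) = f(1.327656) = 0.009521
  f(a) × f(c) < 0, new interval: [1.310312, 1.327656]

After 6 iteration(s), the approximation is c_6 = 1.327656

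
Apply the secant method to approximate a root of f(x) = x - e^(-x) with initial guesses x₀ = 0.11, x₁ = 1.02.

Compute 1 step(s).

f(x) = x - e^(-x)
x₀ = 0.11, x₁ = 1.02

Secant formula: x_{n+1} = x_n - f(x_n)(x_n - x_{n-1})/(f(x_n) - f(x_{n-1}))

Iteration 1:
  f(0.110000) = -0.785834
  f(1.020000) = 0.659405
  x_2 = 1.020000 - 0.659405×(1.020000 - 0.110000)/(0.659405 - (-0.785834))
       = 0.604803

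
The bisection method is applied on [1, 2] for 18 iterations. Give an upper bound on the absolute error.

Bisection error bound: |error| ≤ (b-a)/2^n
|error| ≤ (2 - 1)/2^18 = 1/2^18
|error| ≤ 0.0000038147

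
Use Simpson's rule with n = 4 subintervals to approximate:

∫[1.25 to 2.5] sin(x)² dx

f(x) = sin(x)²
a = 1.25, b = 2.5, n = 4
h = (b - a)/n = 0.312500

Simpson's rule: (h/3)[f(x₀) + 4f(x₁) + 2f(x₂) + ... + f(xₙ)]

x_0 = 1.2500, f(x_0) = 0.900572, coefficient = 1
x_1 = 1.5625, f(x_1) = 0.999931, coefficient = 4
x_2 = 1.8750, f(x_2) = 0.910280, coefficient = 2
x_3 = 2.1875, f(x_3) = 0.665512, coefficient = 4
x_4 = 2.5000, f(x_4) = 0.358169, coefficient = 1

I ≈ (0.312500/3) × 9.741074 = 1.014695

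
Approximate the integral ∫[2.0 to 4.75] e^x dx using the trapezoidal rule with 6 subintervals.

f(x) = e^x
a = 2.0, b = 4.75, n = 6
h = (b - a)/n = 0.458333

Trapezoidal rule: (h/2)[f(x₀) + 2f(x₁) + 2f(x₂) + ... + f(xₙ)]

x_0 = 2.0000, f(x_0) = 7.389056, coefficient = 1
x_1 = 2.4583, f(x_1) = 11.685320, coefficient = 2
x_2 = 2.9167, f(x_2) = 18.479586, coefficient = 2
x_3 = 3.3750, f(x_3) = 29.224284, coefficient = 2
x_4 = 3.8333, f(x_4) = 46.216336, coefficient = 2
x_5 = 4.2917, f(x_5) = 73.088181, coefficient = 2
x_6 = 4.7500, f(x_6) = 115.584285, coefficient = 1

I ≈ (0.458333/2) × 480.360754 = 110.082673
Exact value: 108.195228
Error: 1.887444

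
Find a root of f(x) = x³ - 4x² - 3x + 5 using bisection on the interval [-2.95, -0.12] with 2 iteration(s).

f(x) = x³ - 4x² - 3x + 5
Initial interval: [-2.95, -0.12]

Iteration 1:
  c_1 = (-2.950000 + (-0.120000))/2 = -1.535000
  f(c_1) = f(-1.535000) = -3.436705
  f(a) × f(c) ≥ 0, new interval: [-1.535000, -0.120000]
Iteration 2:
  c_2 = (-1.535000 + (-0.120000))/2 = -0.827500
  f(c_2) = f(-0.827500) = 4.176839
  f(a) × f(c) < 0, new interval: [-1.535000, -0.827500]

After 2 iteration(s), the approximation is c_2 = -0.827500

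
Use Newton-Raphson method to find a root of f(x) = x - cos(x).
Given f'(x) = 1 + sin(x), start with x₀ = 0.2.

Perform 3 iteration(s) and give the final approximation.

f(x) = x - cos(x)
f'(x) = 1 + sin(x)
x₀ = 0.2

Newton-Raphson formula: x_{n+1} = x_n - f(x_n)/f'(x_n)

Iteration 1:
  f(0.200000) = -0.780067
  f'(0.200000) = 1.198669
  x_1 = 0.200000 - (-0.780067)/1.198669 = 0.850777
Iteration 2:
  f(0.850777) = 0.191378
  f'(0.850777) = 1.751793
  x_2 = 0.850777 - 0.191378/1.751793 = 0.741530
Iteration 3:
  f(0.741530) = 0.004094
  f'(0.741530) = 1.675417
  x_3 = 0.741530 - 0.004094/1.675417 = 0.739086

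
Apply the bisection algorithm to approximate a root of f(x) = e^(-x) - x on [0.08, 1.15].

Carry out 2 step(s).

f(x) = e^(-x) - x
Initial interval: [0.08, 1.15]

Iteration 1:
  c_1 = (0.080000 + 1.150000)/2 = 0.615000
  f(c_1) = f(0.615000) = -0.074359
  f(a) × f(c) < 0, new interval: [0.080000, 0.615000]
Iteration 2:
  c_2 = (0.080000 + 0.615000)/2 = 0.347500
  f(c_2) = f(0.347500) = 0.358952
  f(a) × f(c) ≥ 0, new interval: [0.347500, 0.615000]

After 2 iteration(s), the approximation is c_2 = 0.347500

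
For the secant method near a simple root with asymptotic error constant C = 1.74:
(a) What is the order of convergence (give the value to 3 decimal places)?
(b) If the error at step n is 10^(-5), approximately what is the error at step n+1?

(a) Secant method has superlinear convergence with order φ = (1+√5)/2 ≈ 1.618.
    This means |e_{n+1}| ≈ C|e_n|^1.618.

(b) With |e_n| = 10^(-5) and C = 1.74:
    |e_{n+1}| ≈ 1.74 × (10^(-5))^1.618 = 1.74 × 10^(-8.09)

(a) ≈ 1.618 (golden ratio); (b) |e_{n+1}| ≈ 1.414e-08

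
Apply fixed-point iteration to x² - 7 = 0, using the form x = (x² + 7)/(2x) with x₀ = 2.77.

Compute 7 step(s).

Equation: x² - 7 = 0
Fixed-point form: x = (x² + 7)/(2x)
x₀ = 2.77

x_1 = g(2.770000) = 2.648538
x_2 = g(2.648538) = 2.645753
x_3 = g(2.645753) = 2.645751
x_4 = g(2.645751) = 2.645751
x_5 = g(2.645751) = 2.645751
x_6 = g(2.645751) = 2.645751
x_7 = g(2.645751) = 2.645751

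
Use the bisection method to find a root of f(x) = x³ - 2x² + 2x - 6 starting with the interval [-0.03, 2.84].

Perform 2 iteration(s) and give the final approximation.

f(x) = x³ - 2x² + 2x - 6
Initial interval: [-0.03, 2.84]

Iteration 1:
  c_1 = (-0.030000 + 2.840000)/2 = 1.405000
  f(c_1) = f(1.405000) = -4.364545
  f(a) × f(c) ≥ 0, new interval: [1.405000, 2.840000]
Iteration 2:
  c_2 = (1.405000 + 2.840000)/2 = 2.122500
  f(c_2) = f(2.122500) = -1.203137
  f(a) × f(c) ≥ 0, new interval: [2.122500, 2.840000]

After 2 iteration(s), the approximation is c_2 = 2.122500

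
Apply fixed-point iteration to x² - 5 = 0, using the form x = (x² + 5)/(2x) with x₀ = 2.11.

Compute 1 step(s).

Equation: x² - 5 = 0
Fixed-point form: x = (x² + 5)/(2x)
x₀ = 2.11

x_1 = g(2.110000) = 2.239834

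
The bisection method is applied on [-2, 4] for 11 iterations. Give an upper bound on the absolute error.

Bisection error bound: |error| ≤ (b-a)/2^n
|error| ≤ (4 - (-2))/2^11 = 6/2^11
|error| ≤ 0.0029296875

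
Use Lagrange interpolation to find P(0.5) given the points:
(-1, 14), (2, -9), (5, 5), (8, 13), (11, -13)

Lagrange interpolation formula:
P(x) = Σ yᵢ × Lᵢ(x)
where Lᵢ(x) = Π_{j≠i} (x - xⱼ)/(xᵢ - xⱼ)

L_0(0.5) = (0.5 - 2)/(-1 - 2) × (0.5 - 5)/(-1 - 5) × (0.5 - 8)/(-1 - 8) × (0.5 - 11)/(-1 - 11) = 0.273438
L_1(0.5) = (0.5 - (-1))/(2 - (-1)) × (0.5 - 5)/(2 - 5) × (0.5 - 8)/(2 - 8) × (0.5 - 11)/(2 - 11) = 1.093750
L_2(0.5) = (0.5 - (-1))/(5 - (-1)) × (0.5 - 2)/(5 - 2) × (0.5 - 8)/(5 - 8) × (0.5 - 11)/(5 - 11) = -0.546875
L_3(0.5) = (0.5 - (-1))/(8 - (-1)) × (0.5 - 2)/(8 - 2) × (0.5 - 5)/(8 - 5) × (0.5 - 11)/(8 - 11) = 0.218750
L_4(0.5) = (0.5 - (-1))/(11 - (-1)) × (0.5 - 2)/(11 - 2) × (0.5 - 5)/(11 - 5) × (0.5 - 8)/(11 - 8) = -0.039062

P(0.5) = 14×L_0(0.5) + (-9)×L_1(0.5) + 5×L_2(0.5) + 13×L_3(0.5) + (-13)×L_4(0.5)
P(0.5) = -5.398438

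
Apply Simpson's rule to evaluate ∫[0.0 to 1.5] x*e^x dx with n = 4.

f(x) = x*e^x
a = 0.0, b = 1.5, n = 4
h = (b - a)/n = 0.375000

Simpson's rule: (h/3)[f(x₀) + 4f(x₁) + 2f(x₂) + ... + f(xₙ)]

x_0 = 0.0000, f(x_0) = 0.000000, coefficient = 1
x_1 = 0.3750, f(x_1) = 0.545622, coefficient = 4
x_2 = 0.7500, f(x_2) = 1.587750, coefficient = 2
x_3 = 1.1250, f(x_3) = 3.465244, coefficient = 4
x_4 = 1.5000, f(x_4) = 6.722534, coefficient = 1

I ≈ (0.375000/3) × 25.941497 = 3.242687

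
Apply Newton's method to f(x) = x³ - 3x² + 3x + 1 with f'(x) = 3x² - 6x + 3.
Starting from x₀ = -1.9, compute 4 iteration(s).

f(x) = x³ - 3x² + 3x + 1
f'(x) = 3x² - 6x + 3
x₀ = -1.9

Newton-Raphson formula: x_{n+1} = x_n - f(x_n)/f'(x_n)

Iteration 1:
  f(-1.900000) = -22.389000
  f'(-1.900000) = 25.230000
  x_1 = -1.900000 - (-22.389000)/25.230000 = -1.012604
Iteration 2:
  f(-1.012604) = -6.152204
  f'(-1.012604) = 12.151725
  x_2 = -1.012604 - (-6.152204)/12.151725 = -0.506322
Iteration 3:
  f(-0.506322) = -1.417852
  f'(-0.506322) = 6.807015
  x_3 = -0.506322 - (-1.417852)/6.807015 = -0.298029
Iteration 4:
  f(-0.298029) = -0.187022
  f'(-0.298029) = 5.054638
  x_4 = -0.298029 - (-0.187022)/5.054638 = -0.261029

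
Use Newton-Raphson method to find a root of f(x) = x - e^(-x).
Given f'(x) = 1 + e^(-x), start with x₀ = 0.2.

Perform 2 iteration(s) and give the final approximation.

f(x) = x - e^(-x)
f'(x) = 1 + e^(-x)
x₀ = 0.2

Newton-Raphson formula: x_{n+1} = x_n - f(x_n)/f'(x_n)

Iteration 1:
  f(0.200000) = -0.618731
  f'(0.200000) = 1.818731
  x_1 = 0.200000 - (-0.618731)/1.818731 = 0.540199
Iteration 2:
  f(0.540199) = -0.042433
  f'(0.540199) = 1.582632
  x_2 = 0.540199 - (-0.042433)/1.582632 = 0.567011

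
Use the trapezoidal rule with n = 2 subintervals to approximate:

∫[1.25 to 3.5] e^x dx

f(x) = e^x
a = 1.25, b = 3.5, n = 2
h = (b - a)/n = 1.125000

Trapezoidal rule: (h/2)[f(x₀) + 2f(x₁) + 2f(x₂) + ... + f(xₙ)]

x_0 = 1.2500, f(x_0) = 3.490343, coefficient = 1
x_1 = 2.3750, f(x_1) = 10.751013, coefficient = 2
x_2 = 3.5000, f(x_2) = 33.115452, coefficient = 1

I ≈ (1.125000/2) × 58.107821 = 32.685649
Exact value: 29.625109
Error: 3.060540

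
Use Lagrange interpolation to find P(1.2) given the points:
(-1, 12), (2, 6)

Lagrange interpolation formula:
P(x) = Σ yᵢ × Lᵢ(x)
where Lᵢ(x) = Π_{j≠i} (x - xⱼ)/(xᵢ - xⱼ)

L_0(1.2) = (1.2 - 2)/(-1 - 2) = 0.266667
L_1(1.2) = (1.2 - (-1))/(2 - (-1)) = 0.733333

P(1.2) = 12×L_0(1.2) + 6×L_1(1.2)
P(1.2) = 7.600000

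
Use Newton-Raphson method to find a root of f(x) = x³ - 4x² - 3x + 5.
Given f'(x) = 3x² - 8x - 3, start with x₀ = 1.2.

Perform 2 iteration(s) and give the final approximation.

f(x) = x³ - 4x² - 3x + 5
f'(x) = 3x² - 8x - 3
x₀ = 1.2

Newton-Raphson formula: x_{n+1} = x_n - f(x_n)/f'(x_n)

Iteration 1:
  f(1.200000) = -2.632000
  f'(1.200000) = -8.280000
  x_1 = 1.200000 - (-2.632000)/(-8.280000) = 0.882126
Iteration 2:
  f(0.882126) = -0.072537
  f'(0.882126) = -7.722568
  x_2 = 0.882126 - (-0.072537)/(-7.722568) = 0.872733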